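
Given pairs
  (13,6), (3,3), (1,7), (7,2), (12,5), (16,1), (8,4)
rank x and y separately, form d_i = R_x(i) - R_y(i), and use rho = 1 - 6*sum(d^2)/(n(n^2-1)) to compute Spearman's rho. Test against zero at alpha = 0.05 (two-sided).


Step 1: Rank x and y separately (midranks; no ties here).
rank(x): 13->6, 3->2, 1->1, 7->3, 12->5, 16->7, 8->4
rank(y): 6->6, 3->3, 7->7, 2->2, 5->5, 1->1, 4->4
Step 2: d_i = R_x(i) - R_y(i); compute d_i^2.
  (6-6)^2=0, (2-3)^2=1, (1-7)^2=36, (3-2)^2=1, (5-5)^2=0, (7-1)^2=36, (4-4)^2=0
sum(d^2) = 74.
Step 3: rho = 1 - 6*74 / (7*(7^2 - 1)) = 1 - 444/336 = -0.321429.
Step 4: Under H0, t = rho * sqrt((n-2)/(1-rho^2)) = -0.7590 ~ t(5).
Step 5: Two-sided p-value from the t-distribution with 5 df = 0.482072.
Step 6: alpha = 0.05. fail to reject H0.

rho = -0.3214, p = 0.482072, fail to reject H0 at alpha = 0.05.


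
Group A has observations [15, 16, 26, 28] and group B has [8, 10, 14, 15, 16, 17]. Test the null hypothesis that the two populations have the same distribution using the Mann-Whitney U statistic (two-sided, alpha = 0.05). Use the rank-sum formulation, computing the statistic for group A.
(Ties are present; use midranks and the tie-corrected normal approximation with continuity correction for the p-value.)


Step 1: Combine and sort all 10 observations; assign midranks.
sorted (value, group): (8,Y), (10,Y), (14,Y), (15,X), (15,Y), (16,X), (16,Y), (17,Y), (26,X), (28,X)
ranks: 8->1, 10->2, 14->3, 15->4.5, 15->4.5, 16->6.5, 16->6.5, 17->8, 26->9, 28->10
Step 2: Rank sum for X: R1 = 4.5 + 6.5 + 9 + 10 = 30.
Step 3: U_X = R1 - n1(n1+1)/2 = 30 - 4*5/2 = 30 - 10 = 20.
       U_Y = n1*n2 - U_X = 24 - 20 = 4.
Step 4: Ties are present, so use the tie-corrected normal approximation (with continuity correction) for the p-value.
Step 5: p-value = 0.107663; compare to alpha = 0.05. fail to reject H0.

U_X = 20, p = 0.107663, fail to reject H0 at alpha = 0.05.


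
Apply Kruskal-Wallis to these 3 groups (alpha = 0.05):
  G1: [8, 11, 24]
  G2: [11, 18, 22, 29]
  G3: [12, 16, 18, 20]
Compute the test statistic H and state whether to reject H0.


Step 1: Combine all N = 11 observations and assign midranks.
sorted (value, group, rank): (8,G1,1), (11,G1,2.5), (11,G2,2.5), (12,G3,4), (16,G3,5), (18,G2,6.5), (18,G3,6.5), (20,G3,8), (22,G2,9), (24,G1,10), (29,G2,11)
Step 2: Sum ranks within each group.
R_1 = 13.5 (n_1 = 3)
R_2 = 29 (n_2 = 4)
R_3 = 23.5 (n_3 = 4)
Step 3: H = 12/(N(N+1)) * sum(R_i^2/n_i) - 3(N+1)
     = 12/(11*12) * (13.5^2/3 + 29^2/4 + 23.5^2/4) - 3*12
     = 0.090909 * 409.062 - 36
     = 1.187500.
Step 4: Ties present; correction factor C = 1 - 12/(11^3 - 11) = 0.990909. Corrected H = 1.187500 / 0.990909 = 1.198394.
Step 5: Under H0, H ~ chi^2(2); p-value = 0.549252.
Step 6: alpha = 0.05. fail to reject H0.

H = 1.1984, df = 2, p = 0.549252, fail to reject H0.


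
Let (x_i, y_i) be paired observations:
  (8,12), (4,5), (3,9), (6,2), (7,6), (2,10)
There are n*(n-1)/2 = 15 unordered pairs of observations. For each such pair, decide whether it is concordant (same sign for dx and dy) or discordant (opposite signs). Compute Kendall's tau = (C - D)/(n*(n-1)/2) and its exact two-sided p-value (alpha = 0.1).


Step 1: Enumerate the 15 unordered pairs (i,j) with i<j and classify each by sign(x_j-x_i) * sign(y_j-y_i).
  (1,2):dx=-4,dy=-7->C; (1,3):dx=-5,dy=-3->C; (1,4):dx=-2,dy=-10->C; (1,5):dx=-1,dy=-6->C
  (1,6):dx=-6,dy=-2->C; (2,3):dx=-1,dy=+4->D; (2,4):dx=+2,dy=-3->D; (2,5):dx=+3,dy=+1->C
  (2,6):dx=-2,dy=+5->D; (3,4):dx=+3,dy=-7->D; (3,5):dx=+4,dy=-3->D; (3,6):dx=-1,dy=+1->D
  (4,5):dx=+1,dy=+4->C; (4,6):dx=-4,dy=+8->D; (5,6):dx=-5,dy=+4->D
Step 2: C = 7, D = 8, total pairs = 15.
Step 3: tau = (C - D)/(n(n-1)/2) = (7 - 8)/15 = -0.066667.
Step 4: Exact two-sided p-value (enumerate n! = 720 permutations of y under H0): p = 1.000000.
Step 5: alpha = 0.1. fail to reject H0.

tau_b = -0.0667 (C=7, D=8), p = 1.000000, fail to reject H0.


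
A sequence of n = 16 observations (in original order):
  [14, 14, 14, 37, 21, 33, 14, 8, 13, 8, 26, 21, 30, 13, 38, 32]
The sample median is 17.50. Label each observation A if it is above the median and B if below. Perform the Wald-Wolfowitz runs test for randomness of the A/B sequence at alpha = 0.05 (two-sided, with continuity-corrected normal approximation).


Step 1: Compute median = 17.50; label A = above, B = below.
Labels in order: BBBAAABBBBAAABAA  (n_A = 8, n_B = 8)
Step 2: Count runs R = 6.
Step 3: Under H0 (random ordering), E[R] = 2*n_A*n_B/(n_A+n_B) + 1 = 2*8*8/16 + 1 = 9.0000.
        Var[R] = 2*n_A*n_B*(2*n_A*n_B - n_A - n_B) / ((n_A+n_B)^2 * (n_A+n_B-1)) = 14336/3840 = 3.7333.
        SD[R] = 1.9322.
Step 4: Continuity-corrected z = (R + 0.5 - E[R]) / SD[R] = (6 + 0.5 - 9.0000) / 1.9322 = -1.2939.
Step 5: Two-sided p-value via normal approximation = 2*(1 - Phi(|z|)) = 0.195709.
Step 6: alpha = 0.05. fail to reject H0.

R = 6, z = -1.2939, p = 0.195709, fail to reject H0.


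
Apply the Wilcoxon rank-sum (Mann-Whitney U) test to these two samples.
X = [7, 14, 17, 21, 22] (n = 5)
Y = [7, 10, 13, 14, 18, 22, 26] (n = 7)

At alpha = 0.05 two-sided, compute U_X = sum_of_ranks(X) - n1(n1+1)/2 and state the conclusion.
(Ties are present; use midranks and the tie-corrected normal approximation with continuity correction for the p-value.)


Step 1: Combine and sort all 12 observations; assign midranks.
sorted (value, group): (7,X), (7,Y), (10,Y), (13,Y), (14,X), (14,Y), (17,X), (18,Y), (21,X), (22,X), (22,Y), (26,Y)
ranks: 7->1.5, 7->1.5, 10->3, 13->4, 14->5.5, 14->5.5, 17->7, 18->8, 21->9, 22->10.5, 22->10.5, 26->12
Step 2: Rank sum for X: R1 = 1.5 + 5.5 + 7 + 9 + 10.5 = 33.5.
Step 3: U_X = R1 - n1(n1+1)/2 = 33.5 - 5*6/2 = 33.5 - 15 = 18.5.
       U_Y = n1*n2 - U_X = 35 - 18.5 = 16.5.
Step 4: Ties are present, so use the tie-corrected normal approximation (with continuity correction) for the p-value.
Step 5: p-value = 0.934942; compare to alpha = 0.05. fail to reject H0.

U_X = 18.5, p = 0.934942, fail to reject H0 at alpha = 0.05.


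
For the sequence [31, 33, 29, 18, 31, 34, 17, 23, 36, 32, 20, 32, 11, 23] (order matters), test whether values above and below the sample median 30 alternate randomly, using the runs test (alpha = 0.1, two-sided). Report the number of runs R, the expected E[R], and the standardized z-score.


Step 1: Compute median = 30; label A = above, B = below.
Labels in order: AABBAABBAABABB  (n_A = 7, n_B = 7)
Step 2: Count runs R = 8.
Step 3: Under H0 (random ordering), E[R] = 2*n_A*n_B/(n_A+n_B) + 1 = 2*7*7/14 + 1 = 8.0000.
        Var[R] = 2*n_A*n_B*(2*n_A*n_B - n_A - n_B) / ((n_A+n_B)^2 * (n_A+n_B-1)) = 8232/2548 = 3.2308.
        SD[R] = 1.7974.
Step 4: R = E[R], so z = 0 with no continuity correction.
Step 5: Two-sided p-value via normal approximation = 2*(1 - Phi(|z|)) = 1.000000.
Step 6: alpha = 0.1. fail to reject H0.

R = 8, z = 0.0000, p = 1.000000, fail to reject H0.


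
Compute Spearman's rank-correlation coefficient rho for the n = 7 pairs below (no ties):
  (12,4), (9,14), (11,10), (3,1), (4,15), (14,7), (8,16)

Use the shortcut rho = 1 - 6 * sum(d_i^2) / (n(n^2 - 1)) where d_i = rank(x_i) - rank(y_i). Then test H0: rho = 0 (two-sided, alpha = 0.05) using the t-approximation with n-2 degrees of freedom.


Step 1: Rank x and y separately (midranks; no ties here).
rank(x): 12->6, 9->4, 11->5, 3->1, 4->2, 14->7, 8->3
rank(y): 4->2, 14->5, 10->4, 1->1, 15->6, 7->3, 16->7
Step 2: d_i = R_x(i) - R_y(i); compute d_i^2.
  (6-2)^2=16, (4-5)^2=1, (5-4)^2=1, (1-1)^2=0, (2-6)^2=16, (7-3)^2=16, (3-7)^2=16
sum(d^2) = 66.
Step 3: rho = 1 - 6*66 / (7*(7^2 - 1)) = 1 - 396/336 = -0.178571.
Step 4: Under H0, t = rho * sqrt((n-2)/(1-rho^2)) = -0.4058 ~ t(5).
Step 5: Two-sided p-value from the t-distribution with 5 df = 0.701658.
Step 6: alpha = 0.05. fail to reject H0.

rho = -0.1786, p = 0.701658, fail to reject H0 at alpha = 0.05.


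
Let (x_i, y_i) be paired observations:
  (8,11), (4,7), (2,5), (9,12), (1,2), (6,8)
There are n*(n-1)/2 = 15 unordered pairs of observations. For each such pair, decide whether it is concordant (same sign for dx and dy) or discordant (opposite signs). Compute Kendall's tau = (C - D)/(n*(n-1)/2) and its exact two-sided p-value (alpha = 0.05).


Step 1: Enumerate the 15 unordered pairs (i,j) with i<j and classify each by sign(x_j-x_i) * sign(y_j-y_i).
  (1,2):dx=-4,dy=-4->C; (1,3):dx=-6,dy=-6->C; (1,4):dx=+1,dy=+1->C; (1,5):dx=-7,dy=-9->C
  (1,6):dx=-2,dy=-3->C; (2,3):dx=-2,dy=-2->C; (2,4):dx=+5,dy=+5->C; (2,5):dx=-3,dy=-5->C
  (2,6):dx=+2,dy=+1->C; (3,4):dx=+7,dy=+7->C; (3,5):dx=-1,dy=-3->C; (3,6):dx=+4,dy=+3->C
  (4,5):dx=-8,dy=-10->C; (4,6):dx=-3,dy=-4->C; (5,6):dx=+5,dy=+6->C
Step 2: C = 15, D = 0, total pairs = 15.
Step 3: tau = (C - D)/(n(n-1)/2) = (15 - 0)/15 = 1.000000.
Step 4: Exact two-sided p-value (enumerate n! = 720 permutations of y under H0): p = 0.002778.
Step 5: alpha = 0.05. reject H0.

tau_b = 1.0000 (C=15, D=0), p = 0.002778, reject H0.


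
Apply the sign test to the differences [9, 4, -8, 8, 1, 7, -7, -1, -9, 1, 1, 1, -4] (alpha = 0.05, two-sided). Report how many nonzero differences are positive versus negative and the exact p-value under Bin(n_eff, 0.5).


Step 1: Discard zero differences. Original n = 13; n_eff = number of nonzero differences = 13.
Nonzero differences (with sign): +9, +4, -8, +8, +1, +7, -7, -1, -9, +1, +1, +1, -4
Step 2: Count signs: positive = 8, negative = 5.
Step 3: Under H0: P(positive) = 0.5, so the number of positives S ~ Bin(13, 0.5).
Step 4: Two-sided exact p-value = sum of Bin(13,0.5) probabilities at or below the observed probability = 0.581055.
Step 5: alpha = 0.05. fail to reject H0.

n_eff = 13, pos = 8, neg = 5, p = 0.581055, fail to reject H0.


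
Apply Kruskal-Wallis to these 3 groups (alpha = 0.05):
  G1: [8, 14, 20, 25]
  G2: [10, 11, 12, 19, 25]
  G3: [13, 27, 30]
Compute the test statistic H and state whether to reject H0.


Step 1: Combine all N = 12 observations and assign midranks.
sorted (value, group, rank): (8,G1,1), (10,G2,2), (11,G2,3), (12,G2,4), (13,G3,5), (14,G1,6), (19,G2,7), (20,G1,8), (25,G1,9.5), (25,G2,9.5), (27,G3,11), (30,G3,12)
Step 2: Sum ranks within each group.
R_1 = 24.5 (n_1 = 4)
R_2 = 25.5 (n_2 = 5)
R_3 = 28 (n_3 = 3)
Step 3: H = 12/(N(N+1)) * sum(R_i^2/n_i) - 3(N+1)
     = 12/(12*13) * (24.5^2/4 + 25.5^2/5 + 28^2/3) - 3*13
     = 0.076923 * 541.446 - 39
     = 2.649679.
Step 4: Ties present; correction factor C = 1 - 6/(12^3 - 12) = 0.996503. Corrected H = 2.649679 / 0.996503 = 2.658977.
Step 5: Under H0, H ~ chi^2(2); p-value = 0.264613.
Step 6: alpha = 0.05. fail to reject H0.

H = 2.6590, df = 2, p = 0.264613, fail to reject H0.


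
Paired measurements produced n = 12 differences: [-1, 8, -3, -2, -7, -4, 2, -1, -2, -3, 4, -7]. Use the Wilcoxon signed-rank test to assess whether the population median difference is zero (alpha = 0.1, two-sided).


Step 1: Drop any zero differences (none here) and take |d_i|.
|d| = [1, 8, 3, 2, 7, 4, 2, 1, 2, 3, 4, 7]
Step 2: Midrank |d_i| (ties get averaged ranks).
ranks: |1|->1.5, |8|->12, |3|->6.5, |2|->4, |7|->10.5, |4|->8.5, |2|->4, |1|->1.5, |2|->4, |3|->6.5, |4|->8.5, |7|->10.5
Step 3: Attach original signs; sum ranks with positive sign and with negative sign.
W+ = 12 + 4 + 8.5 = 24.5
W- = 1.5 + 6.5 + 4 + 10.5 + 8.5 + 1.5 + 4 + 6.5 + 10.5 = 53.5
(Check: W+ + W- = 78 should equal n(n+1)/2 = 78.)
Step 4: Test statistic W = min(W+, W-) = 24.5.
Step 5: Ties in |d|, so use the tie-corrected normal approximation.
        E[W] = n(n+1)/4 = 12*13/4 = 39.
        Tie groups: |d|=1 (t=2), |d|=2 (t=3), |d|=3 (t=2), |d|=4 (t=2), |d|=7 (t=2); sum(t^3 - t) = 48.
        Var[W] = n(n+1)(2n+1)/24 - sum(t^3-t)/48 = 3900/24 - 48/48 = 161.5.
        z = (W - E[W]) / sqrt(Var[W]) = (24.5 - 39) / 12.7083 = -1.1410.
        Two-sided p = 2*Phi(z) = 0.253874.
Step 6: alpha = 0.1. fail to reject H0.

W+ = 24.5, W- = 53.5, W = min = 24.5, p = 0.253874, fail to reject H0.


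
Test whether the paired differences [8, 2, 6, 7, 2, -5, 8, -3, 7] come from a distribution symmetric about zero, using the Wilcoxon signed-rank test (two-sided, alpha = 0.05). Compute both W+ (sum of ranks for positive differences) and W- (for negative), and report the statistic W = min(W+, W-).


Step 1: Drop any zero differences (none here) and take |d_i|.
|d| = [8, 2, 6, 7, 2, 5, 8, 3, 7]
Step 2: Midrank |d_i| (ties get averaged ranks).
ranks: |8|->8.5, |2|->1.5, |6|->5, |7|->6.5, |2|->1.5, |5|->4, |8|->8.5, |3|->3, |7|->6.5
Step 3: Attach original signs; sum ranks with positive sign and with negative sign.
W+ = 8.5 + 1.5 + 5 + 6.5 + 1.5 + 8.5 + 6.5 = 38
W- = 4 + 3 = 7
(Check: W+ + W- = 45 should equal n(n+1)/2 = 45.)
Step 4: Test statistic W = min(W+, W-) = 7.
Step 5: Ties in |d|, so use the tie-corrected normal approximation.
        E[W] = n(n+1)/4 = 9*10/4 = 22.5.
        Tie groups: |d|=2 (t=2), |d|=7 (t=2), |d|=8 (t=2); sum(t^3 - t) = 18.
        Var[W] = n(n+1)(2n+1)/24 - sum(t^3-t)/48 = 1710/24 - 18/48 = 70.875.
        z = (W - E[W]) / sqrt(Var[W]) = (7 - 22.5) / 8.4187 = -1.8411.
        Two-sided p = 2*Phi(z) = 0.065602.
Step 6: alpha = 0.05. fail to reject H0.

W+ = 38, W- = 7, W = min = 7, p = 0.065602, fail to reject H0.


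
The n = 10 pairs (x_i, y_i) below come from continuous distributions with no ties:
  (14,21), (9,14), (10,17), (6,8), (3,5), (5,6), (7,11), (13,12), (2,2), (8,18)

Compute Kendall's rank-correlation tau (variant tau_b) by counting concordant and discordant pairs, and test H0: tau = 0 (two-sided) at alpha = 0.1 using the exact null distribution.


Step 1: Enumerate the 45 unordered pairs (i,j) with i<j and classify each by sign(x_j-x_i) * sign(y_j-y_i).
  (1,2):dx=-5,dy=-7->C; (1,3):dx=-4,dy=-4->C; (1,4):dx=-8,dy=-13->C; (1,5):dx=-11,dy=-16->C
  (1,6):dx=-9,dy=-15->C; (1,7):dx=-7,dy=-10->C; (1,8):dx=-1,dy=-9->C; (1,9):dx=-12,dy=-19->C
  (1,10):dx=-6,dy=-3->C; (2,3):dx=+1,dy=+3->C; (2,4):dx=-3,dy=-6->C; (2,5):dx=-6,dy=-9->C
  (2,6):dx=-4,dy=-8->C; (2,7):dx=-2,dy=-3->C; (2,8):dx=+4,dy=-2->D; (2,9):dx=-7,dy=-12->C
  (2,10):dx=-1,dy=+4->D; (3,4):dx=-4,dy=-9->C; (3,5):dx=-7,dy=-12->C; (3,6):dx=-5,dy=-11->C
  (3,7):dx=-3,dy=-6->C; (3,8):dx=+3,dy=-5->D; (3,9):dx=-8,dy=-15->C; (3,10):dx=-2,dy=+1->D
  (4,5):dx=-3,dy=-3->C; (4,6):dx=-1,dy=-2->C; (4,7):dx=+1,dy=+3->C; (4,8):dx=+7,dy=+4->C
  (4,9):dx=-4,dy=-6->C; (4,10):dx=+2,dy=+10->C; (5,6):dx=+2,dy=+1->C; (5,7):dx=+4,dy=+6->C
  (5,8):dx=+10,dy=+7->C; (5,9):dx=-1,dy=-3->C; (5,10):dx=+5,dy=+13->C; (6,7):dx=+2,dy=+5->C
  (6,8):dx=+8,dy=+6->C; (6,9):dx=-3,dy=-4->C; (6,10):dx=+3,dy=+12->C; (7,8):dx=+6,dy=+1->C
  (7,9):dx=-5,dy=-9->C; (7,10):dx=+1,dy=+7->C; (8,9):dx=-11,dy=-10->C; (8,10):dx=-5,dy=+6->D
  (9,10):dx=+6,dy=+16->C
Step 2: C = 40, D = 5, total pairs = 45.
Step 3: tau = (C - D)/(n(n-1)/2) = (40 - 5)/45 = 0.777778.
Step 4: Exact two-sided p-value (enumerate n! = 3628800 permutations of y under H0): p = 0.000946.
Step 5: alpha = 0.1. reject H0.

tau_b = 0.7778 (C=40, D=5), p = 0.000946, reject H0.


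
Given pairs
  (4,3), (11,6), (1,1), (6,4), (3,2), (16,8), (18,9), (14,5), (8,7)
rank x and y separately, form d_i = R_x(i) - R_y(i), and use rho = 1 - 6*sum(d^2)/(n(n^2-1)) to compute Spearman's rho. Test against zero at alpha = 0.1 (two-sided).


Step 1: Rank x and y separately (midranks; no ties here).
rank(x): 4->3, 11->6, 1->1, 6->4, 3->2, 16->8, 18->9, 14->7, 8->5
rank(y): 3->3, 6->6, 1->1, 4->4, 2->2, 8->8, 9->9, 5->5, 7->7
Step 2: d_i = R_x(i) - R_y(i); compute d_i^2.
  (3-3)^2=0, (6-6)^2=0, (1-1)^2=0, (4-4)^2=0, (2-2)^2=0, (8-8)^2=0, (9-9)^2=0, (7-5)^2=4, (5-7)^2=4
sum(d^2) = 8.
Step 3: rho = 1 - 6*8 / (9*(9^2 - 1)) = 1 - 48/720 = 0.933333.
Step 4: Under H0, t = rho * sqrt((n-2)/(1-rho^2)) = 6.8783 ~ t(7).
Step 5: Two-sided p-value from the t-distribution with 7 df = 0.000236.
Step 6: alpha = 0.1. reject H0.

rho = 0.9333, p = 0.000236, reject H0 at alpha = 0.1.


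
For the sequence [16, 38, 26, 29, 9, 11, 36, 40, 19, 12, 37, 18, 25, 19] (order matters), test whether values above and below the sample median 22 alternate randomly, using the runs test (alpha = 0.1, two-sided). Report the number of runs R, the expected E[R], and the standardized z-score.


Step 1: Compute median = 22; label A = above, B = below.
Labels in order: BAAABBAABBABAB  (n_A = 7, n_B = 7)
Step 2: Count runs R = 9.
Step 3: Under H0 (random ordering), E[R] = 2*n_A*n_B/(n_A+n_B) + 1 = 2*7*7/14 + 1 = 8.0000.
        Var[R] = 2*n_A*n_B*(2*n_A*n_B - n_A - n_B) / ((n_A+n_B)^2 * (n_A+n_B-1)) = 8232/2548 = 3.2308.
        SD[R] = 1.7974.
Step 4: Continuity-corrected z = (R - 0.5 - E[R]) / SD[R] = (9 - 0.5 - 8.0000) / 1.7974 = 0.2782.
Step 5: Two-sided p-value via normal approximation = 2*(1 - Phi(|z|)) = 0.780879.
Step 6: alpha = 0.1. fail to reject H0.

R = 9, z = 0.2782, p = 0.780879, fail to reject H0.


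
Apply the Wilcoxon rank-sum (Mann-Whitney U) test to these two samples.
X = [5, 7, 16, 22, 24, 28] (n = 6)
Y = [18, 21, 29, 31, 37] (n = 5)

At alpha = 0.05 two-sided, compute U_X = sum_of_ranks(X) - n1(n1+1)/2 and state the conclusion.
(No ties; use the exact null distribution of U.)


Step 1: Combine and sort all 11 observations; assign midranks.
sorted (value, group): (5,X), (7,X), (16,X), (18,Y), (21,Y), (22,X), (24,X), (28,X), (29,Y), (31,Y), (37,Y)
ranks: 5->1, 7->2, 16->3, 18->4, 21->5, 22->6, 24->7, 28->8, 29->9, 31->10, 37->11
Step 2: Rank sum for X: R1 = 1 + 2 + 3 + 6 + 7 + 8 = 27.
Step 3: U_X = R1 - n1(n1+1)/2 = 27 - 6*7/2 = 27 - 21 = 6.
       U_Y = n1*n2 - U_X = 30 - 6 = 24.
Step 4: No ties, so the exact null distribution of U (based on enumerating the C(11,6) = 462 equally likely rank assignments) gives the two-sided p-value.
Step 5: p-value = 0.125541; compare to alpha = 0.05. fail to reject H0.

U_X = 6, p = 0.125541, fail to reject H0 at alpha = 0.05.


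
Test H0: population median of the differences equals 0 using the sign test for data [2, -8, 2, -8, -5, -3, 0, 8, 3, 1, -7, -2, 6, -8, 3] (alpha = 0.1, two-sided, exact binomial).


Step 1: Discard zero differences. Original n = 15; n_eff = number of nonzero differences = 14.
Nonzero differences (with sign): +2, -8, +2, -8, -5, -3, +8, +3, +1, -7, -2, +6, -8, +3
Step 2: Count signs: positive = 7, negative = 7.
Step 3: Under H0: P(positive) = 0.5, so the number of positives S ~ Bin(14, 0.5).
Step 4: Two-sided exact p-value = sum of Bin(14,0.5) probabilities at or below the observed probability = 1.000000.
Step 5: alpha = 0.1. fail to reject H0.

n_eff = 14, pos = 7, neg = 7, p = 1.000000, fail to reject H0.


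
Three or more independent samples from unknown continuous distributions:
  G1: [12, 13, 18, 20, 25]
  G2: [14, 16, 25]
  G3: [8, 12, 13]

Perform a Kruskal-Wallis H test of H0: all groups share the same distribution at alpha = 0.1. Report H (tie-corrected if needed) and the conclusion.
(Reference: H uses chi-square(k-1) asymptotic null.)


Step 1: Combine all N = 11 observations and assign midranks.
sorted (value, group, rank): (8,G3,1), (12,G1,2.5), (12,G3,2.5), (13,G1,4.5), (13,G3,4.5), (14,G2,6), (16,G2,7), (18,G1,8), (20,G1,9), (25,G1,10.5), (25,G2,10.5)
Step 2: Sum ranks within each group.
R_1 = 34.5 (n_1 = 5)
R_2 = 23.5 (n_2 = 3)
R_3 = 8 (n_3 = 3)
Step 3: H = 12/(N(N+1)) * sum(R_i^2/n_i) - 3(N+1)
     = 12/(11*12) * (34.5^2/5 + 23.5^2/3 + 8^2/3) - 3*12
     = 0.090909 * 443.467 - 36
     = 4.315152.
Step 4: Ties present; correction factor C = 1 - 18/(11^3 - 11) = 0.986364. Corrected H = 4.315152 / 0.986364 = 4.374808.
Step 5: Under H0, H ~ chi^2(2); p-value = 0.112208.
Step 6: alpha = 0.1. fail to reject H0.

H = 4.3748, df = 2, p = 0.112208, fail to reject H0.


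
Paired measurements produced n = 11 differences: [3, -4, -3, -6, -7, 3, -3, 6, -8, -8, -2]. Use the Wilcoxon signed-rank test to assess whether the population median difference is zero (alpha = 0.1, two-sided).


Step 1: Drop any zero differences (none here) and take |d_i|.
|d| = [3, 4, 3, 6, 7, 3, 3, 6, 8, 8, 2]
Step 2: Midrank |d_i| (ties get averaged ranks).
ranks: |3|->3.5, |4|->6, |3|->3.5, |6|->7.5, |7|->9, |3|->3.5, |3|->3.5, |6|->7.5, |8|->10.5, |8|->10.5, |2|->1
Step 3: Attach original signs; sum ranks with positive sign and with negative sign.
W+ = 3.5 + 3.5 + 7.5 = 14.5
W- = 6 + 3.5 + 7.5 + 9 + 3.5 + 10.5 + 10.5 + 1 = 51.5
(Check: W+ + W- = 66 should equal n(n+1)/2 = 66.)
Step 4: Test statistic W = min(W+, W-) = 14.5.
Step 5: Ties in |d|, so use the tie-corrected normal approximation.
        E[W] = n(n+1)/4 = 11*12/4 = 33.
        Tie groups: |d|=3 (t=4), |d|=6 (t=2), |d|=8 (t=2); sum(t^3 - t) = 72.
        Var[W] = n(n+1)(2n+1)/24 - sum(t^3-t)/48 = 3036/24 - 72/48 = 125.
        z = (W - E[W]) / sqrt(Var[W]) = (14.5 - 33) / 11.1803 = -1.6547.
        Two-sided p = 2*Phi(z) = 0.097987.
Step 6: alpha = 0.1. reject H0.

W+ = 14.5, W- = 51.5, W = min = 14.5, p = 0.097987, reject H0.


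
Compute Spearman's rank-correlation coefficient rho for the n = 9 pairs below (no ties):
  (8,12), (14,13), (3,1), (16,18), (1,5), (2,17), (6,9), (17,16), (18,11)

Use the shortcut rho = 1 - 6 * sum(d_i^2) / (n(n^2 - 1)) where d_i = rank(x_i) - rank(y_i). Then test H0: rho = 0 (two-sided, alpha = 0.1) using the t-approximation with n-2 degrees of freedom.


Step 1: Rank x and y separately (midranks; no ties here).
rank(x): 8->5, 14->6, 3->3, 16->7, 1->1, 2->2, 6->4, 17->8, 18->9
rank(y): 12->5, 13->6, 1->1, 18->9, 5->2, 17->8, 9->3, 16->7, 11->4
Step 2: d_i = R_x(i) - R_y(i); compute d_i^2.
  (5-5)^2=0, (6-6)^2=0, (3-1)^2=4, (7-9)^2=4, (1-2)^2=1, (2-8)^2=36, (4-3)^2=1, (8-7)^2=1, (9-4)^2=25
sum(d^2) = 72.
Step 3: rho = 1 - 6*72 / (9*(9^2 - 1)) = 1 - 432/720 = 0.400000.
Step 4: Under H0, t = rho * sqrt((n-2)/(1-rho^2)) = 1.1547 ~ t(7).
Step 5: Two-sided p-value from the t-distribution with 7 df = 0.286105.
Step 6: alpha = 0.1. fail to reject H0.

rho = 0.4000, p = 0.286105, fail to reject H0 at alpha = 0.1.


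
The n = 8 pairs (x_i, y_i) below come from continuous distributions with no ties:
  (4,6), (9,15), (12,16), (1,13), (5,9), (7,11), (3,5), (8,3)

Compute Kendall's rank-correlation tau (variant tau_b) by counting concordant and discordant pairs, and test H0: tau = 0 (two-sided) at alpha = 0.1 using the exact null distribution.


Step 1: Enumerate the 28 unordered pairs (i,j) with i<j and classify each by sign(x_j-x_i) * sign(y_j-y_i).
  (1,2):dx=+5,dy=+9->C; (1,3):dx=+8,dy=+10->C; (1,4):dx=-3,dy=+7->D; (1,5):dx=+1,dy=+3->C
  (1,6):dx=+3,dy=+5->C; (1,7):dx=-1,dy=-1->C; (1,8):dx=+4,dy=-3->D; (2,3):dx=+3,dy=+1->C
  (2,4):dx=-8,dy=-2->C; (2,5):dx=-4,dy=-6->C; (2,6):dx=-2,dy=-4->C; (2,7):dx=-6,dy=-10->C
  (2,8):dx=-1,dy=-12->C; (3,4):dx=-11,dy=-3->C; (3,5):dx=-7,dy=-7->C; (3,6):dx=-5,dy=-5->C
  (3,7):dx=-9,dy=-11->C; (3,8):dx=-4,dy=-13->C; (4,5):dx=+4,dy=-4->D; (4,6):dx=+6,dy=-2->D
  (4,7):dx=+2,dy=-8->D; (4,8):dx=+7,dy=-10->D; (5,6):dx=+2,dy=+2->C; (5,7):dx=-2,dy=-4->C
  (5,8):dx=+3,dy=-6->D; (6,7):dx=-4,dy=-6->C; (6,8):dx=+1,dy=-8->D; (7,8):dx=+5,dy=-2->D
Step 2: C = 19, D = 9, total pairs = 28.
Step 3: tau = (C - D)/(n(n-1)/2) = (19 - 9)/28 = 0.357143.
Step 4: Exact two-sided p-value (enumerate n! = 40320 permutations of y under H0): p = 0.275099.
Step 5: alpha = 0.1. fail to reject H0.

tau_b = 0.3571 (C=19, D=9), p = 0.275099, fail to reject H0.


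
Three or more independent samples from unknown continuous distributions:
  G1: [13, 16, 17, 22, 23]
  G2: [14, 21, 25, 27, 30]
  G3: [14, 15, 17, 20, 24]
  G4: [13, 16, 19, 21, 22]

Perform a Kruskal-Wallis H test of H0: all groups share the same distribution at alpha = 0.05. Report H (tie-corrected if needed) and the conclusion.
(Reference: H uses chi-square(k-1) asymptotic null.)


Step 1: Combine all N = 20 observations and assign midranks.
sorted (value, group, rank): (13,G1,1.5), (13,G4,1.5), (14,G2,3.5), (14,G3,3.5), (15,G3,5), (16,G1,6.5), (16,G4,6.5), (17,G1,8.5), (17,G3,8.5), (19,G4,10), (20,G3,11), (21,G2,12.5), (21,G4,12.5), (22,G1,14.5), (22,G4,14.5), (23,G1,16), (24,G3,17), (25,G2,18), (27,G2,19), (30,G2,20)
Step 2: Sum ranks within each group.
R_1 = 47 (n_1 = 5)
R_2 = 73 (n_2 = 5)
R_3 = 45 (n_3 = 5)
R_4 = 45 (n_4 = 5)
Step 3: H = 12/(N(N+1)) * sum(R_i^2/n_i) - 3(N+1)
     = 12/(20*21) * (47^2/5 + 73^2/5 + 45^2/5 + 45^2/5) - 3*21
     = 0.028571 * 2317.6 - 63
     = 3.217143.
Step 4: Ties present; correction factor C = 1 - 36/(20^3 - 20) = 0.995489. Corrected H = 3.217143 / 0.995489 = 3.231722.
Step 5: Under H0, H ~ chi^2(3); p-value = 0.357259.
Step 6: alpha = 0.05. fail to reject H0.

H = 3.2317, df = 3, p = 0.357259, fail to reject H0.


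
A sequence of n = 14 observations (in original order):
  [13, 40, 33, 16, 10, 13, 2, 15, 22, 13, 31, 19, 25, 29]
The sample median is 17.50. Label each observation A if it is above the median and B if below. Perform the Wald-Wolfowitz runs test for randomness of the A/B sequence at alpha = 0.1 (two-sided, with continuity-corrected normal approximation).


Step 1: Compute median = 17.50; label A = above, B = below.
Labels in order: BAABBBBBABAAAA  (n_A = 7, n_B = 7)
Step 2: Count runs R = 6.
Step 3: Under H0 (random ordering), E[R] = 2*n_A*n_B/(n_A+n_B) + 1 = 2*7*7/14 + 1 = 8.0000.
        Var[R] = 2*n_A*n_B*(2*n_A*n_B - n_A - n_B) / ((n_A+n_B)^2 * (n_A+n_B-1)) = 8232/2548 = 3.2308.
        SD[R] = 1.7974.
Step 4: Continuity-corrected z = (R + 0.5 - E[R]) / SD[R] = (6 + 0.5 - 8.0000) / 1.7974 = -0.8345.
Step 5: Two-sided p-value via normal approximation = 2*(1 - Phi(|z|)) = 0.403986.
Step 6: alpha = 0.1. fail to reject H0.

R = 6, z = -0.8345, p = 0.403986, fail to reject H0.


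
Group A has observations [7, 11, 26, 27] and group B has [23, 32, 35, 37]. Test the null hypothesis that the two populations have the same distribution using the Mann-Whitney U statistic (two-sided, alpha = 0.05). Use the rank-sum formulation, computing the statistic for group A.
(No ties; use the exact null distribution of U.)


Step 1: Combine and sort all 8 observations; assign midranks.
sorted (value, group): (7,X), (11,X), (23,Y), (26,X), (27,X), (32,Y), (35,Y), (37,Y)
ranks: 7->1, 11->2, 23->3, 26->4, 27->5, 32->6, 35->7, 37->8
Step 2: Rank sum for X: R1 = 1 + 2 + 4 + 5 = 12.
Step 3: U_X = R1 - n1(n1+1)/2 = 12 - 4*5/2 = 12 - 10 = 2.
       U_Y = n1*n2 - U_X = 16 - 2 = 14.
Step 4: No ties, so the exact null distribution of U (based on enumerating the C(8,4) = 70 equally likely rank assignments) gives the two-sided p-value.
Step 5: p-value = 0.114286; compare to alpha = 0.05. fail to reject H0.

U_X = 2, p = 0.114286, fail to reject H0 at alpha = 0.05.


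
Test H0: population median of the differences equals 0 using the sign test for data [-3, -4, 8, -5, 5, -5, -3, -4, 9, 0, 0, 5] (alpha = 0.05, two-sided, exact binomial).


Step 1: Discard zero differences. Original n = 12; n_eff = number of nonzero differences = 10.
Nonzero differences (with sign): -3, -4, +8, -5, +5, -5, -3, -4, +9, +5
Step 2: Count signs: positive = 4, negative = 6.
Step 3: Under H0: P(positive) = 0.5, so the number of positives S ~ Bin(10, 0.5).
Step 4: Two-sided exact p-value = sum of Bin(10,0.5) probabilities at or below the observed probability = 0.753906.
Step 5: alpha = 0.05. fail to reject H0.

n_eff = 10, pos = 4, neg = 6, p = 0.753906, fail to reject H0.


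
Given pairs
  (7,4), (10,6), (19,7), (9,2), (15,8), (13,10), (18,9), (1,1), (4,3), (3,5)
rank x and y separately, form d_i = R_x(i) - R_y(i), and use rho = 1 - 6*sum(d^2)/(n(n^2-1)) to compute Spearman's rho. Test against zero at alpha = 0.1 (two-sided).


Step 1: Rank x and y separately (midranks; no ties here).
rank(x): 7->4, 10->6, 19->10, 9->5, 15->8, 13->7, 18->9, 1->1, 4->3, 3->2
rank(y): 4->4, 6->6, 7->7, 2->2, 8->8, 10->10, 9->9, 1->1, 3->3, 5->5
Step 2: d_i = R_x(i) - R_y(i); compute d_i^2.
  (4-4)^2=0, (6-6)^2=0, (10-7)^2=9, (5-2)^2=9, (8-8)^2=0, (7-10)^2=9, (9-9)^2=0, (1-1)^2=0, (3-3)^2=0, (2-5)^2=9
sum(d^2) = 36.
Step 3: rho = 1 - 6*36 / (10*(10^2 - 1)) = 1 - 216/990 = 0.781818.
Step 4: Under H0, t = rho * sqrt((n-2)/(1-rho^2)) = 3.5466 ~ t(8).
Step 5: Two-sided p-value from the t-distribution with 8 df = 0.007547.
Step 6: alpha = 0.1. reject H0.

rho = 0.7818, p = 0.007547, reject H0 at alpha = 0.1.


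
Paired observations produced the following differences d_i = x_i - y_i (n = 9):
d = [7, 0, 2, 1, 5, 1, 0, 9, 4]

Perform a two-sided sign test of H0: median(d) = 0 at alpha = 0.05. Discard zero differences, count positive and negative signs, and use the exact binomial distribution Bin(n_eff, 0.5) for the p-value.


Step 1: Discard zero differences. Original n = 9; n_eff = number of nonzero differences = 7.
Nonzero differences (with sign): +7, +2, +1, +5, +1, +9, +4
Step 2: Count signs: positive = 7, negative = 0.
Step 3: Under H0: P(positive) = 0.5, so the number of positives S ~ Bin(7, 0.5).
Step 4: Two-sided exact p-value = sum of Bin(7,0.5) probabilities at or below the observed probability = 0.015625.
Step 5: alpha = 0.05. reject H0.

n_eff = 7, pos = 7, neg = 0, p = 0.015625, reject H0.


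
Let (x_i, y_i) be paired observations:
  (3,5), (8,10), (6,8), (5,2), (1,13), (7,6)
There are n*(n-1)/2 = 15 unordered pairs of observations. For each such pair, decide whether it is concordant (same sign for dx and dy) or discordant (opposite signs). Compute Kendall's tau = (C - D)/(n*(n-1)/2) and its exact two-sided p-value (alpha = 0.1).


Step 1: Enumerate the 15 unordered pairs (i,j) with i<j and classify each by sign(x_j-x_i) * sign(y_j-y_i).
  (1,2):dx=+5,dy=+5->C; (1,3):dx=+3,dy=+3->C; (1,4):dx=+2,dy=-3->D; (1,5):dx=-2,dy=+8->D
  (1,6):dx=+4,dy=+1->C; (2,3):dx=-2,dy=-2->C; (2,4):dx=-3,dy=-8->C; (2,5):dx=-7,dy=+3->D
  (2,6):dx=-1,dy=-4->C; (3,4):dx=-1,dy=-6->C; (3,5):dx=-5,dy=+5->D; (3,6):dx=+1,dy=-2->D
  (4,5):dx=-4,dy=+11->D; (4,6):dx=+2,dy=+4->C; (5,6):dx=+6,dy=-7->D
Step 2: C = 8, D = 7, total pairs = 15.
Step 3: tau = (C - D)/(n(n-1)/2) = (8 - 7)/15 = 0.066667.
Step 4: Exact two-sided p-value (enumerate n! = 720 permutations of y under H0): p = 1.000000.
Step 5: alpha = 0.1. fail to reject H0.

tau_b = 0.0667 (C=8, D=7), p = 1.000000, fail to reject H0.


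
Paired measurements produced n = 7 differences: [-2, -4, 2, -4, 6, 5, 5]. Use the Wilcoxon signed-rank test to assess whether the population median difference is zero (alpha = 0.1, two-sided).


Step 1: Drop any zero differences (none here) and take |d_i|.
|d| = [2, 4, 2, 4, 6, 5, 5]
Step 2: Midrank |d_i| (ties get averaged ranks).
ranks: |2|->1.5, |4|->3.5, |2|->1.5, |4|->3.5, |6|->7, |5|->5.5, |5|->5.5
Step 3: Attach original signs; sum ranks with positive sign and with negative sign.
W+ = 1.5 + 7 + 5.5 + 5.5 = 19.5
W- = 1.5 + 3.5 + 3.5 = 8.5
(Check: W+ + W- = 28 should equal n(n+1)/2 = 28.)
Step 4: Test statistic W = min(W+, W-) = 8.5.
Step 5: Ties in |d|, so use the tie-corrected normal approximation.
        E[W] = n(n+1)/4 = 7*8/4 = 14.
        Tie groups: |d|=2 (t=2), |d|=4 (t=2), |d|=5 (t=2); sum(t^3 - t) = 18.
        Var[W] = n(n+1)(2n+1)/24 - sum(t^3-t)/48 = 840/24 - 18/48 = 34.625.
        z = (W - E[W]) / sqrt(Var[W]) = (8.5 - 14) / 5.8843 = -0.9347.
        Two-sided p = 2*Phi(z) = 0.349948.
Step 6: alpha = 0.1. fail to reject H0.

W+ = 19.5, W- = 8.5, W = min = 8.5, p = 0.349948, fail to reject H0.


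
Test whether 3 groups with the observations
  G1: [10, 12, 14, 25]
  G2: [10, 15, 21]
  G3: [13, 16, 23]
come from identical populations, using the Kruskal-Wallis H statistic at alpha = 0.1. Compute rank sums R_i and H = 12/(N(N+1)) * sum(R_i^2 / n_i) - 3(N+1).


Step 1: Combine all N = 10 observations and assign midranks.
sorted (value, group, rank): (10,G1,1.5), (10,G2,1.5), (12,G1,3), (13,G3,4), (14,G1,5), (15,G2,6), (16,G3,7), (21,G2,8), (23,G3,9), (25,G1,10)
Step 2: Sum ranks within each group.
R_1 = 19.5 (n_1 = 4)
R_2 = 15.5 (n_2 = 3)
R_3 = 20 (n_3 = 3)
Step 3: H = 12/(N(N+1)) * sum(R_i^2/n_i) - 3(N+1)
     = 12/(10*11) * (19.5^2/4 + 15.5^2/3 + 20^2/3) - 3*11
     = 0.109091 * 308.479 - 33
     = 0.652273.
Step 4: Ties present; correction factor C = 1 - 6/(10^3 - 10) = 0.993939. Corrected H = 0.652273 / 0.993939 = 0.656250.
Step 5: Under H0, H ~ chi^2(2); p-value = 0.720273.
Step 6: alpha = 0.1. fail to reject H0.

H = 0.6563, df = 2, p = 0.720273, fail to reject H0.


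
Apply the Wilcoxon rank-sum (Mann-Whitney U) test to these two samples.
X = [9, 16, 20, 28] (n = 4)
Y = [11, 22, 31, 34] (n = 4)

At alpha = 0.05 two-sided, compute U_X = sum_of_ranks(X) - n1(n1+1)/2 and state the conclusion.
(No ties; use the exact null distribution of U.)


Step 1: Combine and sort all 8 observations; assign midranks.
sorted (value, group): (9,X), (11,Y), (16,X), (20,X), (22,Y), (28,X), (31,Y), (34,Y)
ranks: 9->1, 11->2, 16->3, 20->4, 22->5, 28->6, 31->7, 34->8
Step 2: Rank sum for X: R1 = 1 + 3 + 4 + 6 = 14.
Step 3: U_X = R1 - n1(n1+1)/2 = 14 - 4*5/2 = 14 - 10 = 4.
       U_Y = n1*n2 - U_X = 16 - 4 = 12.
Step 4: No ties, so the exact null distribution of U (based on enumerating the C(8,4) = 70 equally likely rank assignments) gives the two-sided p-value.
Step 5: p-value = 0.342857; compare to alpha = 0.05. fail to reject H0.

U_X = 4, p = 0.342857, fail to reject H0 at alpha = 0.05.


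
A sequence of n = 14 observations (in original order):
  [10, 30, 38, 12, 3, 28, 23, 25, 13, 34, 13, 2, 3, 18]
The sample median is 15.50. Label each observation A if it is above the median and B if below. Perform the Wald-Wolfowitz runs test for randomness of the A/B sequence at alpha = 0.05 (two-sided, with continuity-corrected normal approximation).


Step 1: Compute median = 15.50; label A = above, B = below.
Labels in order: BAABBAAABABBBA  (n_A = 7, n_B = 7)
Step 2: Count runs R = 8.
Step 3: Under H0 (random ordering), E[R] = 2*n_A*n_B/(n_A+n_B) + 1 = 2*7*7/14 + 1 = 8.0000.
        Var[R] = 2*n_A*n_B*(2*n_A*n_B - n_A - n_B) / ((n_A+n_B)^2 * (n_A+n_B-1)) = 8232/2548 = 3.2308.
        SD[R] = 1.7974.
Step 4: R = E[R], so z = 0 with no continuity correction.
Step 5: Two-sided p-value via normal approximation = 2*(1 - Phi(|z|)) = 1.000000.
Step 6: alpha = 0.05. fail to reject H0.

R = 8, z = 0.0000, p = 1.000000, fail to reject H0.


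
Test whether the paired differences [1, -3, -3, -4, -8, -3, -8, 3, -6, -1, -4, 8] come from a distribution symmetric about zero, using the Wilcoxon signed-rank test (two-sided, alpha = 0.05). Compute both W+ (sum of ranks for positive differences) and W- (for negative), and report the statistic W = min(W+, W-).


Step 1: Drop any zero differences (none here) and take |d_i|.
|d| = [1, 3, 3, 4, 8, 3, 8, 3, 6, 1, 4, 8]
Step 2: Midrank |d_i| (ties get averaged ranks).
ranks: |1|->1.5, |3|->4.5, |3|->4.5, |4|->7.5, |8|->11, |3|->4.5, |8|->11, |3|->4.5, |6|->9, |1|->1.5, |4|->7.5, |8|->11
Step 3: Attach original signs; sum ranks with positive sign and with negative sign.
W+ = 1.5 + 4.5 + 11 = 17
W- = 4.5 + 4.5 + 7.5 + 11 + 4.5 + 11 + 9 + 1.5 + 7.5 = 61
(Check: W+ + W- = 78 should equal n(n+1)/2 = 78.)
Step 4: Test statistic W = min(W+, W-) = 17.
Step 5: Ties in |d|, so use the tie-corrected normal approximation.
        E[W] = n(n+1)/4 = 12*13/4 = 39.
        Tie groups: |d|=1 (t=2), |d|=3 (t=4), |d|=4 (t=2), |d|=8 (t=3); sum(t^3 - t) = 96.
        Var[W] = n(n+1)(2n+1)/24 - sum(t^3-t)/48 = 3900/24 - 96/48 = 160.5.
        z = (W - E[W]) / sqrt(Var[W]) = (17 - 39) / 12.6689 = -1.7365.
        Two-sided p = 2*Phi(z) = 0.082468.
Step 6: alpha = 0.05. fail to reject H0.

W+ = 17, W- = 61, W = min = 17, p = 0.082468, fail to reject H0.


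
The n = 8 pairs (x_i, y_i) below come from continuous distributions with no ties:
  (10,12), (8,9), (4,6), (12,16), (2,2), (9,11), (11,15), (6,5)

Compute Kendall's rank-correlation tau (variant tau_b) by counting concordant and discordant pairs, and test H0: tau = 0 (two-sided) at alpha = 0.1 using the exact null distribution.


Step 1: Enumerate the 28 unordered pairs (i,j) with i<j and classify each by sign(x_j-x_i) * sign(y_j-y_i).
  (1,2):dx=-2,dy=-3->C; (1,3):dx=-6,dy=-6->C; (1,4):dx=+2,dy=+4->C; (1,5):dx=-8,dy=-10->C
  (1,6):dx=-1,dy=-1->C; (1,7):dx=+1,dy=+3->C; (1,8):dx=-4,dy=-7->C; (2,3):dx=-4,dy=-3->C
  (2,4):dx=+4,dy=+7->C; (2,5):dx=-6,dy=-7->C; (2,6):dx=+1,dy=+2->C; (2,7):dx=+3,dy=+6->C
  (2,8):dx=-2,dy=-4->C; (3,4):dx=+8,dy=+10->C; (3,5):dx=-2,dy=-4->C; (3,6):dx=+5,dy=+5->C
  (3,7):dx=+7,dy=+9->C; (3,8):dx=+2,dy=-1->D; (4,5):dx=-10,dy=-14->C; (4,6):dx=-3,dy=-5->C
  (4,7):dx=-1,dy=-1->C; (4,8):dx=-6,dy=-11->C; (5,6):dx=+7,dy=+9->C; (5,7):dx=+9,dy=+13->C
  (5,8):dx=+4,dy=+3->C; (6,7):dx=+2,dy=+4->C; (6,8):dx=-3,dy=-6->C; (7,8):dx=-5,dy=-10->C
Step 2: C = 27, D = 1, total pairs = 28.
Step 3: tau = (C - D)/(n(n-1)/2) = (27 - 1)/28 = 0.928571.
Step 4: Exact two-sided p-value (enumerate n! = 40320 permutations of y under H0): p = 0.000397.
Step 5: alpha = 0.1. reject H0.

tau_b = 0.9286 (C=27, D=1), p = 0.000397, reject H0.


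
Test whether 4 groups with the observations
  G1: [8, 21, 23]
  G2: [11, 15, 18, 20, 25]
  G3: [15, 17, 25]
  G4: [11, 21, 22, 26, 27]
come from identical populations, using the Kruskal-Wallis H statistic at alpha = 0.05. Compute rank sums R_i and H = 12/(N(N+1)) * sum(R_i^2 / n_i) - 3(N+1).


Step 1: Combine all N = 16 observations and assign midranks.
sorted (value, group, rank): (8,G1,1), (11,G2,2.5), (11,G4,2.5), (15,G2,4.5), (15,G3,4.5), (17,G3,6), (18,G2,7), (20,G2,8), (21,G1,9.5), (21,G4,9.5), (22,G4,11), (23,G1,12), (25,G2,13.5), (25,G3,13.5), (26,G4,15), (27,G4,16)
Step 2: Sum ranks within each group.
R_1 = 22.5 (n_1 = 3)
R_2 = 35.5 (n_2 = 5)
R_3 = 24 (n_3 = 3)
R_4 = 54 (n_4 = 5)
Step 3: H = 12/(N(N+1)) * sum(R_i^2/n_i) - 3(N+1)
     = 12/(16*17) * (22.5^2/3 + 35.5^2/5 + 24^2/3 + 54^2/5) - 3*17
     = 0.044118 * 1196 - 51
     = 1.764706.
Step 4: Ties present; correction factor C = 1 - 24/(16^3 - 16) = 0.994118. Corrected H = 1.764706 / 0.994118 = 1.775148.
Step 5: Under H0, H ~ chi^2(3); p-value = 0.620358.
Step 6: alpha = 0.05. fail to reject H0.

H = 1.7751, df = 3, p = 0.620358, fail to reject H0.


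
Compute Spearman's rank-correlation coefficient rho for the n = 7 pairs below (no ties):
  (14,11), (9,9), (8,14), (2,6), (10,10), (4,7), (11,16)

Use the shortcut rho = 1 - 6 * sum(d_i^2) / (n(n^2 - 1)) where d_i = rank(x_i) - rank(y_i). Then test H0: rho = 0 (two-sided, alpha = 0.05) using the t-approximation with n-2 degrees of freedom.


Step 1: Rank x and y separately (midranks; no ties here).
rank(x): 14->7, 9->4, 8->3, 2->1, 10->5, 4->2, 11->6
rank(y): 11->5, 9->3, 14->6, 6->1, 10->4, 7->2, 16->7
Step 2: d_i = R_x(i) - R_y(i); compute d_i^2.
  (7-5)^2=4, (4-3)^2=1, (3-6)^2=9, (1-1)^2=0, (5-4)^2=1, (2-2)^2=0, (6-7)^2=1
sum(d^2) = 16.
Step 3: rho = 1 - 6*16 / (7*(7^2 - 1)) = 1 - 96/336 = 0.714286.
Step 4: Under H0, t = rho * sqrt((n-2)/(1-rho^2)) = 2.2822 ~ t(5).
Step 5: Two-sided p-value from the t-distribution with 5 df = 0.071344.
Step 6: alpha = 0.05. fail to reject H0.

rho = 0.7143, p = 0.071344, fail to reject H0 at alpha = 0.05.


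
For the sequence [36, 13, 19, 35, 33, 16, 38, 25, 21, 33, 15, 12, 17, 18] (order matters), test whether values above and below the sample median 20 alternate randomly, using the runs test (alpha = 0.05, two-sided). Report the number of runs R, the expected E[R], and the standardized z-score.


Step 1: Compute median = 20; label A = above, B = below.
Labels in order: ABBAABAAAABBBB  (n_A = 7, n_B = 7)
Step 2: Count runs R = 6.
Step 3: Under H0 (random ordering), E[R] = 2*n_A*n_B/(n_A+n_B) + 1 = 2*7*7/14 + 1 = 8.0000.
        Var[R] = 2*n_A*n_B*(2*n_A*n_B - n_A - n_B) / ((n_A+n_B)^2 * (n_A+n_B-1)) = 8232/2548 = 3.2308.
        SD[R] = 1.7974.
Step 4: Continuity-corrected z = (R + 0.5 - E[R]) / SD[R] = (6 + 0.5 - 8.0000) / 1.7974 = -0.8345.
Step 5: Two-sided p-value via normal approximation = 2*(1 - Phi(|z|)) = 0.403986.
Step 6: alpha = 0.05. fail to reject H0.

R = 6, z = -0.8345, p = 0.403986, fail to reject H0.


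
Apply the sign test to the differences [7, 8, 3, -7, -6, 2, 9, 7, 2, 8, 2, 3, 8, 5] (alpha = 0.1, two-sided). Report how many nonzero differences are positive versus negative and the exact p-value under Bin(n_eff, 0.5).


Step 1: Discard zero differences. Original n = 14; n_eff = number of nonzero differences = 14.
Nonzero differences (with sign): +7, +8, +3, -7, -6, +2, +9, +7, +2, +8, +2, +3, +8, +5
Step 2: Count signs: positive = 12, negative = 2.
Step 3: Under H0: P(positive) = 0.5, so the number of positives S ~ Bin(14, 0.5).
Step 4: Two-sided exact p-value = sum of Bin(14,0.5) probabilities at or below the observed probability = 0.012939.
Step 5: alpha = 0.1. reject H0.

n_eff = 14, pos = 12, neg = 2, p = 0.012939, reject H0.


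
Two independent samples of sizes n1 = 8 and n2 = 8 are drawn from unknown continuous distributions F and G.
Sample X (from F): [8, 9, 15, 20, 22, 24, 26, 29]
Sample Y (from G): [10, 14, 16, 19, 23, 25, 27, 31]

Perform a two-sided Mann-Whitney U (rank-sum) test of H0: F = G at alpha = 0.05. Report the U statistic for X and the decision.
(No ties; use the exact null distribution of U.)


Step 1: Combine and sort all 16 observations; assign midranks.
sorted (value, group): (8,X), (9,X), (10,Y), (14,Y), (15,X), (16,Y), (19,Y), (20,X), (22,X), (23,Y), (24,X), (25,Y), (26,X), (27,Y), (29,X), (31,Y)
ranks: 8->1, 9->2, 10->3, 14->4, 15->5, 16->6, 19->7, 20->8, 22->9, 23->10, 24->11, 25->12, 26->13, 27->14, 29->15, 31->16
Step 2: Rank sum for X: R1 = 1 + 2 + 5 + 8 + 9 + 11 + 13 + 15 = 64.
Step 3: U_X = R1 - n1(n1+1)/2 = 64 - 8*9/2 = 64 - 36 = 28.
       U_Y = n1*n2 - U_X = 64 - 28 = 36.
Step 4: No ties, so the exact null distribution of U (based on enumerating the C(16,8) = 12870 equally likely rank assignments) gives the two-sided p-value.
Step 5: p-value = 0.720901; compare to alpha = 0.05. fail to reject H0.

U_X = 28, p = 0.720901, fail to reject H0 at alpha = 0.05.
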